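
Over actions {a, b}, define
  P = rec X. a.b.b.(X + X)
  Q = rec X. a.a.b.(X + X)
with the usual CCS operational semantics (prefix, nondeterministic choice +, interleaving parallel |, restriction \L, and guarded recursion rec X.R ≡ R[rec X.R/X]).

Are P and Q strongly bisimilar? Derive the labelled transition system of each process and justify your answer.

P's transition system — 4 states:
  s0 = rec X. a.b.b.(X + X) | --a--▸ s1
  s1 = b.b.((rec X. a.b.b.(X + X)) + (rec X. a.b.b.(X + X))) | --b--▸ s2
  s2 = b.((rec X. a.b.b.(X + X)) + (rec X. a.b.b.(X + X))) | --b--▸ s3
  s3 = (rec X. a.b.b.(X + X)) + (rec X. a.b.b.(X + X)) | --a--▸ s1
Q's transition system — 4 states:
  t0 = rec X. a.a.b.(X + X) | --a--▸ t1
  t1 = a.b.((rec X. a.a.b.(X + X)) + (rec X. a.a.b.(X + X))) | --a--▸ t2
  t2 = b.((rec X. a.a.b.(X + X)) + (rec X. a.a.b.(X + X))) | --b--▸ t3
  t3 = (rec X. a.a.b.(X + X)) + (rec X. a.a.b.(X + X)) | --a--▸ t1
Coarsest stable partition (strong bisimilarity classes):
  B0 = {s0, s3}
  B1 = {s1}
  B2 = {s2}
  B3 = {t0, t3}
  B4 = {t1}
  B5 = {t2}
s0 ∈ B0, t0 ∈ B3 → different blocks

NO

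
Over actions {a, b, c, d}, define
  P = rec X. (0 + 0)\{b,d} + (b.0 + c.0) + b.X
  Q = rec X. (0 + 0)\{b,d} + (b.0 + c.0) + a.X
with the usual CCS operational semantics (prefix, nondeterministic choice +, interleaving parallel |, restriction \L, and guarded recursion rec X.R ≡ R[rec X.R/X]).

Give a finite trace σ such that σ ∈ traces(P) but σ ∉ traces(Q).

bb

Reachable graph of P (2 states):
  m0 = rec X. (0 + 0)\{b,d} + (b.0 + c.0) + b.X :: —b→ m0, —b→ m1, —c→ m1
  m1 = 0 :: ·
Reachable graph of Q (2 states):
  n0 = rec X. (0 + 0)\{b,d} + (b.0 + c.0) + a.X :: —a→ n0, —b→ n1, —c→ n1
  n1 = 0 :: ·
Executing bb from P (initial set {m0}):
  [1] b ⇒ {m0, m1}
  [2] b ⇒ {m0, m1}
  ✓ P
Executing bb from Q (initial set {n0}):
  [1] b ⇒ {n1}
  [2] b ⇒ ∅  — Q cannot continue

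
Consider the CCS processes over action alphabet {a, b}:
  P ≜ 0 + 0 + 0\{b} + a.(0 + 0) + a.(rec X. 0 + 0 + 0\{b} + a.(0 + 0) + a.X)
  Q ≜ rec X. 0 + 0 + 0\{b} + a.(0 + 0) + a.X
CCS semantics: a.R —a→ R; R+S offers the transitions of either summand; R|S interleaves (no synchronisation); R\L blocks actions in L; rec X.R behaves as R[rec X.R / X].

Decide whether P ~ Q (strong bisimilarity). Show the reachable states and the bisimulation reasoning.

LTS(P): 3 reachable states
  s0 = 0 + 0 + 0\{b} + a.(0 + 0) + a.(rec X. 0 + 0 + 0\{b} + a.(0 + 0) + a.X) ⊢ =a=> s1, =a=> s2
  s1 = 0 + 0 ⊢ deadlocked
  s2 = rec X. 0 + 0 + 0\{b} + a.(0 + 0) + a.X ⊢ =a=> s1, =a=> s2
LTS(Q): 2 reachable states
  t0 = rec X. 0 + 0 + 0\{b} + a.(0 + 0) + a.X ⊢ =a=> t0, =a=> t1
  t1 = 0 + 0 ⊢ deadlocked
Coarsest stable partition (strong bisimilarity classes):
  B0 = {s0, s2, t0}
  B1 = {s1, t1}
s0 ∈ B0, t0 ∈ B0 → same block

bisimilar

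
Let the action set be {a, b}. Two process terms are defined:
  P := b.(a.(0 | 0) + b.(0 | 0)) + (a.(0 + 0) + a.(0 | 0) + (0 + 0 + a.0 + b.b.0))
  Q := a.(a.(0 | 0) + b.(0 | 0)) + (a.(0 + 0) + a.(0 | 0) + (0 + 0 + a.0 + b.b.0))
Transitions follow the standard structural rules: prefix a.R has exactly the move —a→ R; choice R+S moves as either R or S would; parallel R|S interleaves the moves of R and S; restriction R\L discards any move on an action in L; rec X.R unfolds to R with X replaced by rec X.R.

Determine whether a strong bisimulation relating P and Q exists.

P ≁ Q

LTS(P): 6 reachable states
  m0 = b.(a.(0 | 0) + b.(0 | 0)) + (a.(0 + 0) + a.(0 | 0) + (0 + 0 + a.0 + b.b.0)) :: =a=> m1, =a=> m2, =a=> m3, =b=> m4, =b=> m5
  m1 = 0 :: ∅
  m2 = 0 + 0 :: ∅
  m3 = 0 | 0 :: ∅
  m4 = a.(0 | 0) + b.(0 | 0) :: =a=> m3, =b=> m3
  m5 = b.0 :: =b=> m1
LTS(Q): 6 reachable states
  n0 = a.(a.(0 | 0) + b.(0 | 0)) + (a.(0 + 0) + a.(0 | 0) + (0 + 0 + a.0 + b.b.0)) :: =a=> n1, =a=> n2, =a=> n3, =a=> n4, =b=> n5
  n1 = 0 :: ∅
  n2 = 0 + 0 :: ∅
  n3 = 0 | 0 :: ∅
  n4 = a.(0 | 0) + b.(0 | 0) :: =a=> n3, =b=> n3
  n5 = b.0 :: =b=> n1
Bisimilarity quotient blocks:
  B0 = {m0}
  B1 = {m1, m2, m3, n1, n2, n3}
  B2 = {m5, n5}
  B3 = {m4, n4}
  B4 = {n0}
m0 ∈ B0, n0 ∈ B4 → different blocks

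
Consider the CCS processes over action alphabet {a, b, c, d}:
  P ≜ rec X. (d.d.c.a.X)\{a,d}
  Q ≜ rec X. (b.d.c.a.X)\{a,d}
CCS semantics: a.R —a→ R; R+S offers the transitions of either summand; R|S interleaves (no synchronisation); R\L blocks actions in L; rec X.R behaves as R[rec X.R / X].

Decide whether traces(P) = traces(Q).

NO — witness ⟨b⟩

LTS(P): 1 reachable states
  u0 = rec X. (d.d.c.a.X)\{a,d} → ∅
LTS(Q): 2 reachable states
  v0 = rec X. (b.d.c.a.X)\{a,d} → -b-> v1
  v1 = (d.c.a.(rec X. (b.d.c.a.X)\{a,d}))\{a,d} → ∅
Executing b from Q (initial set {v0}):
  [1] b ⇒ {v1}
  ✓ Q
Executing b from P (initial set {u0}):
  [1] b ⇒ no successor for P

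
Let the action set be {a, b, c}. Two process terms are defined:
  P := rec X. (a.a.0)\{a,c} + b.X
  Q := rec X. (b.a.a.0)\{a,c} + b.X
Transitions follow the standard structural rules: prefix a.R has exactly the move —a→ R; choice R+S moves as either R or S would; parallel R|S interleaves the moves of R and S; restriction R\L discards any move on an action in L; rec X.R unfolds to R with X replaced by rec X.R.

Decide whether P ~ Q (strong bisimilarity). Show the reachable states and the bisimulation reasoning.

not bisimilar

Reachable graph of P (1 states):
  s0 = rec X. (a.a.0)\{a,c} + b.X :: ··b··> s0
Reachable graph of Q (2 states):
  t0 = rec X. (b.a.a.0)\{a,c} + b.X :: ··b··> t0, ··b··> t1
  t1 = (a.a.0)\{a,c} :: deadlocked
Bisimilarity quotient blocks:
  B0 = {s0}
  B1 = {t0}
  B2 = {t1}
s0 ∈ B0, t0 ∈ B1 → different blocks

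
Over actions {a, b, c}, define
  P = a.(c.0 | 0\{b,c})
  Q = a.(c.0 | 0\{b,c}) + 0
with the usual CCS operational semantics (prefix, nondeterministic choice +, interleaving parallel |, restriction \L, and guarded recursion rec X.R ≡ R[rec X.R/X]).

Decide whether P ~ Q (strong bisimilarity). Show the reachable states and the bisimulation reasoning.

Reachable graph of P (3 states):
  u0 = a.(c.0 | 0\{b,c}) :: ··a··> u1
  u1 = c.0 | 0\{b,c} :: ··c··> u2
  u2 = 0 | 0\{b,c} :: stopped
Reachable graph of Q (3 states):
  v0 = a.(c.0 | 0\{b,c}) + 0 :: ··a··> v1
  v1 = c.0 | 0\{b,c} :: ··c··> v2
  v2 = 0 | 0\{b,c} :: stopped
Partition-refinement fixed point:
  B0 = {u0, v0}
  B1 = {u1, v1}
  B2 = {u2, v2}
u0 ∈ B0, v0 ∈ B0 → same block

bisimilar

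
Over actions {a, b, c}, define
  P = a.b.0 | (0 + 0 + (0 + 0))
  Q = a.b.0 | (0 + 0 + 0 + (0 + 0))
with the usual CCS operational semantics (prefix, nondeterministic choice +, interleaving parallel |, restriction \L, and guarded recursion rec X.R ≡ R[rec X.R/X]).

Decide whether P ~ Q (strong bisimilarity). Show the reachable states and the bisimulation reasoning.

YES

Reachable graph of P (3 states):
  s0 = a.b.0 | (0 + 0 + (0 + 0)) has moves =a=> s1
  s1 = b.0 | (0 + 0 + (0 + 0)) has moves =b=> s2
  s2 = 0 | (0 + 0 + (0 + 0)) has moves (no moves)
Reachable graph of Q (3 states):
  t0 = a.b.0 | (0 + 0 + 0 + (0 + 0)) has moves =a=> t1
  t1 = b.0 | (0 + 0 + 0 + (0 + 0)) has moves =b=> t2
  t2 = 0 | (0 + 0 + 0 + (0 + 0)) has moves (no moves)
Bisimilarity quotient blocks:
  B0 = {s0, t0}
  B1 = {s1, t1}
  B2 = {s2, t2}
s0 ∈ B0, t0 ∈ B0 → same block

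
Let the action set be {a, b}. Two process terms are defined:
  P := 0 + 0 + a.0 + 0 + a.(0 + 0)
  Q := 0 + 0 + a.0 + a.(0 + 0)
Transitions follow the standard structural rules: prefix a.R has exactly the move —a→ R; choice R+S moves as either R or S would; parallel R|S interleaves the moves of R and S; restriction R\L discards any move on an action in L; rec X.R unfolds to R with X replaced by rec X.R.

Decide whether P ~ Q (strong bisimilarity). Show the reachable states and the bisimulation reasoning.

bisimilar

LTS(P): 3 reachable states
  s0 = 0 + 0 + a.0 + 0 + a.(0 + 0) → ··a··> s1, ··a··> s2
  s1 = 0 → deadlocked
  s2 = 0 + 0 → deadlocked
LTS(Q): 3 reachable states
  t0 = 0 + 0 + a.0 + a.(0 + 0) → ··a··> t1, ··a··> t2
  t1 = 0 → deadlocked
  t2 = 0 + 0 → deadlocked
Bisimilarity quotient blocks:
  B0 = {s0, t0}
  B1 = {s1, s2, t1, t2}
s0 ∈ B0, t0 ∈ B0 → same block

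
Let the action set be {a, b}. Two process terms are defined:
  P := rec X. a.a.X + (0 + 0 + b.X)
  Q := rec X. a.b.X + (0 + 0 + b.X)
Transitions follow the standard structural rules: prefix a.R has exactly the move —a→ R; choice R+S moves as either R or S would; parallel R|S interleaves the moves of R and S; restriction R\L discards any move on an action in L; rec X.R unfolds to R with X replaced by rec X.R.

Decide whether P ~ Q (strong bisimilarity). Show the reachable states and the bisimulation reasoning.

NO

Reachable graph of P (2 states):
  m0 = rec X. a.a.X + (0 + 0 + b.X) :: -a-> m1, -b-> m0
  m1 = a.(rec X. a.a.X + (0 + 0 + b.X)) :: -a-> m0
Reachable graph of Q (2 states):
  n0 = rec X. a.b.X + (0 + 0 + b.X) :: -a-> n1, -b-> n0
  n1 = b.(rec X. a.b.X + (0 + 0 + b.X)) :: -b-> n0
Coarsest stable partition (strong bisimilarity classes):
  B0 = {m0}
  B1 = {m1}
  B2 = {n0}
  B3 = {n1}
m0 ∈ B0, n0 ∈ B2 → different blocks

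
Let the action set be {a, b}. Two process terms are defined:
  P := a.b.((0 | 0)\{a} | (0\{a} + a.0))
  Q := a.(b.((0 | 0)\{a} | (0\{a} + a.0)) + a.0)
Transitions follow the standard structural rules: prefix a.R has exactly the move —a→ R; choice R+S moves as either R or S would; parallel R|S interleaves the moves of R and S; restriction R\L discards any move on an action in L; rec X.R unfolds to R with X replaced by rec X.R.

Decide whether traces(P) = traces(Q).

traces(P) ≠ traces(Q) — witness ⟨aa⟩

Reachable graph of P (4 states):
  s0 = a.b.((0 | 0)\{a} | (0\{a} + a.0)) has moves —a→ s1
  s1 = b.((0 | 0)\{a} | (0\{a} + a.0)) has moves —b→ s2
  s2 = (0 | 0)\{a} | (0\{a} + a.0) has moves —a→ s3
  s3 = (0 | 0)\{a} | 0 has moves ·
Reachable graph of Q (5 states):
  t0 = a.(b.((0 | 0)\{a} | (0\{a} + a.0)) + a.0) has moves —a→ t1
  t1 = b.((0 | 0)\{a} | (0\{a} + a.0)) + a.0 has moves —a→ t2, —b→ t3
  t2 = 0 has moves ·
  t3 = (0 | 0)\{a} | (0\{a} + a.0) has moves —a→ t4
  t4 = (0 | 0)\{a} | 0 has moves ·
Run σ = ⟨aa⟩ on Q: start {t0}
  after a @ step 1: {t1}
  after a @ step 2: {t2}
  — Q admits the full trace.
Run σ = ⟨aa⟩ on P: start {s0}
  after a @ step 1: {s1}
  after a @ step 2: ∅  — P cannot continue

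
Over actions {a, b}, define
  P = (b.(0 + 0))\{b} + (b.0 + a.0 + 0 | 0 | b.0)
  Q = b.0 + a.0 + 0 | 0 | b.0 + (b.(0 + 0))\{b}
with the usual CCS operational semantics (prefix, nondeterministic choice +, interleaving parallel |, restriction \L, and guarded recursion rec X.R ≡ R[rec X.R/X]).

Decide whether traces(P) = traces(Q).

trace-equivalent

Reachable graph of P (3 states):
  m0 = (b.(0 + 0))\{b} + (b.0 + a.0 + 0 | 0 | b.0) | =a=> m1, =b=> m1, =b=> m2
  m1 = 0 | (no moves)
  m2 = 0 | 0 | 0 | (no moves)
Reachable graph of Q (3 states):
  n0 = b.0 + a.0 + 0 | 0 | b.0 + (b.(0 + 0))\{b} | =a=> n1, =b=> n1, =b=> n2
  n1 = 0 | (no moves)
  n2 = 0 | 0 | 0 | (no moves)
Bisimilarity quotient blocks:
  B0 = {m0, n0}
  B1 = {m1, m2, n1, n2}
m0 ∈ B0, n0 ∈ B0 → same block
Bisimilar ⇒ trace-equivalent.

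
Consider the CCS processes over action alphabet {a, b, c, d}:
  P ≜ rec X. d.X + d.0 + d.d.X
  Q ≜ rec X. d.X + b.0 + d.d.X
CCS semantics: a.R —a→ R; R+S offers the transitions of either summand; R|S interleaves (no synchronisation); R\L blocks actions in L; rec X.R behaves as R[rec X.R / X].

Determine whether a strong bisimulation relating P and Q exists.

P's transition system — 3 states:
  s0 = rec X. d.X + d.0 + d.d.X ⊢ —d→ s0, —d→ s1, —d→ s2
  s1 = 0 ⊢ (no moves)
  s2 = d.(rec X. d.X + d.0 + d.d.X) ⊢ —d→ s0
Q's transition system — 3 states:
  t0 = rec X. d.X + b.0 + d.d.X ⊢ —b→ t1, —d→ t0, —d→ t2
  t1 = 0 ⊢ (no moves)
  t2 = d.(rec X. d.X + b.0 + d.d.X) ⊢ —d→ t0
Partition-refinement fixed point:
  B0 = {s0}
  B1 = {s1, t1}
  B2 = {s2}
  B3 = {t0}
  B4 = {t2}
s0 ∈ B0, t0 ∈ B3 → different blocks

P ≁ Q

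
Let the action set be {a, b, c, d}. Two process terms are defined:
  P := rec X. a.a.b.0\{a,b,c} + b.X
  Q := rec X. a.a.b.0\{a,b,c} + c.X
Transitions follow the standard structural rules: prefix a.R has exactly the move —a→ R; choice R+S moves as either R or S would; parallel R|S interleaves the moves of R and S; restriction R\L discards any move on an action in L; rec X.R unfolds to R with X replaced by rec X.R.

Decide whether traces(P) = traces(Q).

P's transition system — 4 states:
  p0 = rec X. a.a.b.0\{a,b,c} + b.X | —a→ p1, —b→ p0
  p1 = a.b.0\{a,b,c} | —a→ p2
  p2 = b.0\{a,b,c} | —b→ p3
  p3 = 0\{a,b,c} | stopped
Q's transition system — 4 states:
  q0 = rec X. a.a.b.0\{a,b,c} + c.X | —a→ q1, —c→ q0
  q1 = a.b.0\{a,b,c} | —a→ q2
  q2 = b.0\{a,b,c} | —b→ q3
  q3 = 0\{a,b,c} | stopped
Executing b from P (initial set {p0}):
  step 1 (b): {p0}
  — P admits the full trace.
Executing b from Q (initial set {q0}):
  step 1 (b): ∅ (Q stuck)

traces(P) ≠ traces(Q) — witness ⟨b⟩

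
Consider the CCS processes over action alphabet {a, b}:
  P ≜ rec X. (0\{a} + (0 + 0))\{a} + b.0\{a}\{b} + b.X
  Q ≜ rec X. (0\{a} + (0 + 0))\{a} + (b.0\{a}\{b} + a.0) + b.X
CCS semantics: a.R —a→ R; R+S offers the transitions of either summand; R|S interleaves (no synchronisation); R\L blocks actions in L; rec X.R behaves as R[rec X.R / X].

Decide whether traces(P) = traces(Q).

NO — witness ⟨a⟩

Reachable graph of P (2 states):
  u0 = rec X. (0\{a} + (0 + 0))\{a} + b.0\{a}\{b} + b.X :: ··b··> u0, ··b··> u1
  u1 = 0\{a}\{b} :: stopped
Reachable graph of Q (3 states):
  v0 = rec X. (0\{a} + (0 + 0))\{a} + (b.0\{a}\{b} + a.0) + b.X :: ··a··> v1, ··b··> v0, ··b··> v2
  v1 = 0 :: stopped
  v2 = 0\{a}\{b} :: stopped
Trace ⟨a⟩ through Q, begin at {v0}:
  [1] a ⇒ {v1}
  Q completes σ.
Trace ⟨a⟩ through P, begin at {u0}:
  [1] a ⇒ ∅  — P cannot continue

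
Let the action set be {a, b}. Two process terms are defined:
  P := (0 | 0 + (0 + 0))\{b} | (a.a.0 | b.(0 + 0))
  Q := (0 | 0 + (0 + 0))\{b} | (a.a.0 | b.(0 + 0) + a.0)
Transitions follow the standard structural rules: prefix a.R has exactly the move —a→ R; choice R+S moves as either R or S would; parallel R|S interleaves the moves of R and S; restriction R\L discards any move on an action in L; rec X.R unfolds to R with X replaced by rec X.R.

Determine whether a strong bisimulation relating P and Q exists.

Reachable graph of P (6 states):
  u0 = (0 | 0 + (0 + 0))\{b} | (a.a.0 | b.(0 + 0)) | —a→ u1, —b→ u2
  u1 = (0 | 0 + (0 + 0))\{b} | (a.0 | b.(0 + 0)) | —a→ u3, —b→ u4
  u2 = (0 | 0 + (0 + 0))\{b} | (a.a.0 | (0 + 0)) | —a→ u4
  u3 = (0 | 0 + (0 + 0))\{b} | (0 | b.(0 + 0)) | —b→ u5
  u4 = (0 | 0 + (0 + 0))\{b} | (a.0 | (0 + 0)) | —a→ u5
  u5 = (0 | 0 + (0 + 0))\{b} | (0 | (0 + 0)) | (no moves)
Reachable graph of Q (7 states):
  v0 = (0 | 0 + (0 + 0))\{b} | (a.a.0 | b.(0 + 0) + a.0) | —a→ v1, —a→ v2, —b→ v3
  v1 = (0 | 0 + (0 + 0))\{b} | (a.0 | b.(0 + 0)) | —a→ v4, —b→ v5
  v2 = (0 | 0 + (0 + 0))\{b} | 0 | (no moves)
  v3 = (0 | 0 + (0 + 0))\{b} | (a.a.0 | (0 + 0)) | —a→ v5
  v4 = (0 | 0 + (0 + 0))\{b} | (0 | b.(0 + 0)) | —b→ v6
  v5 = (0 | 0 + (0 + 0))\{b} | (a.0 | (0 + 0)) | —a→ v6
  v6 = (0 | 0 + (0 + 0))\{b} | (0 | (0 + 0)) | (no moves)
Coarsest stable partition (strong bisimilarity classes):
  B0 = {u0}
  B1 = {u1, v1}
  B2 = {u4, v5}
  B3 = {u5, v2, v6}
  B4 = {u3, v4}
  B5 = {u2, v3}
  B6 = {v0}
u0 ∈ B0, v0 ∈ B6 → different blocks

NO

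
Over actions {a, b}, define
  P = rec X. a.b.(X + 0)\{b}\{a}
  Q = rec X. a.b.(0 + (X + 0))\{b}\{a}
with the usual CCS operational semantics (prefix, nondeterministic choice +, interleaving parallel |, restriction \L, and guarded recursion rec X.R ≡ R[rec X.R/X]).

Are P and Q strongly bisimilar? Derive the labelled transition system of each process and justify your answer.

P's transition system — 3 states:
  m0 = rec X. a.b.(X + 0)\{b}\{a} ⊢ -a-> m1
  m1 = b.((rec X. a.b.(X + 0)\{b}\{a}) + 0)\{b}\{a} ⊢ -b-> m2
  m2 = ((rec X. a.b.(X + 0)\{b}\{a}) + 0)\{b}\{a} ⊢ stopped
Q's transition system — 3 states:
  n0 = rec X. a.b.(0 + (X + 0))\{b}\{a} ⊢ -a-> n1
  n1 = b.(0 + ((rec X. a.b.(0 + (X + 0))\{b}\{a}) + 0))\{b}\{a} ⊢ -b-> n2
  n2 = (0 + ((rec X. a.b.(0 + (X + 0))\{b}\{a}) + 0))\{b}\{a} ⊢ stopped
Coarsest stable partition (strong bisimilarity classes):
  B0 = {m0, n0}
  B1 = {m1, n1}
  B2 = {m2, n2}
m0 ∈ B0, n0 ∈ B0 → same block

P ~ Q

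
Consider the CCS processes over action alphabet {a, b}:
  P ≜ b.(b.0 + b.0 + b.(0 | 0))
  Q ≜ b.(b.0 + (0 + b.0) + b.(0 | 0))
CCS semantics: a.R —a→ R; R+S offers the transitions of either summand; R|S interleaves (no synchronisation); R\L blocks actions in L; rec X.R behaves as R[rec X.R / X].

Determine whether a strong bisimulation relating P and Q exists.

P's transition system — 4 states:
  s0 = b.(b.0 + b.0 + b.(0 | 0)) | ··b··> s1
  s1 = b.0 + b.0 + b.(0 | 0) | ··b··> s2, ··b··> s3
  s2 = 0 | ·
  s3 = 0 | 0 | ·
Q's transition system — 4 states:
  t0 = b.(b.0 + (0 + b.0) + b.(0 | 0)) | ··b··> t1
  t1 = b.0 + (0 + b.0) + b.(0 | 0) | ··b··> t2, ··b··> t3
  t2 = 0 | ·
  t3 = 0 | 0 | ·
Bisimilarity quotient blocks:
  B0 = {s0, t0}
  B1 = {s1, t1}
  B2 = {s2, s3, t2, t3}
s0 ∈ B0, t0 ∈ B0 → same block

P ~ Q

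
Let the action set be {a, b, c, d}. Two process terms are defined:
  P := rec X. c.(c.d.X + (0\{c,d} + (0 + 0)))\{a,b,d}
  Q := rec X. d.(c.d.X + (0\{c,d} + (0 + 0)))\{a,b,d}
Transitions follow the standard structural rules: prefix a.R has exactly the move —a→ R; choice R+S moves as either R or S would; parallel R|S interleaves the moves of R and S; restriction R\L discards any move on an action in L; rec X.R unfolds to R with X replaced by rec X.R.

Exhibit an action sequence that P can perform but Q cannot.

Reachable graph of P (3 states):
  m0 = rec X. c.(c.d.X + (0\{c,d} + (0 + 0)))\{a,b,d} :: —c→ m1
  m1 = (c.d.(rec X. c.(c.d.X + (0\{c,d} + (0 + 0)))\{a,b,d}) + (0\{c,d} + (0 + 0)))\{a,b,d} :: —c→ m2
  m2 = (d.(rec X. c.(c.d.X + (0\{c,d} + (0 + 0)))\{a,b,d}))\{a,b,d} :: ∅
Reachable graph of Q (3 states):
  n0 = rec X. d.(c.d.X + (0\{c,d} + (0 + 0)))\{a,b,d} :: —d→ n1
  n1 = (c.d.(rec X. d.(c.d.X + (0\{c,d} + (0 + 0)))\{a,b,d}) + (0\{c,d} + (0 + 0)))\{a,b,d} :: —c→ n2
  n2 = (d.(rec X. d.(c.d.X + (0\{c,d} + (0 + 0)))\{a,b,d}))\{a,b,d} :: ∅
Run σ = ⟨c⟩ on P: start {m0}
  step 1 (c): {m1}
  P completes σ.
Run σ = ⟨c⟩ on Q: start {n0}
  step 1 (c): ∅  — Q cannot continue

c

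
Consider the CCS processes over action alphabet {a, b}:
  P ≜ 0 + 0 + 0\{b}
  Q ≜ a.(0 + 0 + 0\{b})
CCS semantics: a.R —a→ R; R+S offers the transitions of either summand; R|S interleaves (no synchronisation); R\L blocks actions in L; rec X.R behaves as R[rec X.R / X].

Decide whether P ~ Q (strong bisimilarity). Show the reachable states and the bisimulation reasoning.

P ≁ Q

P's transition system — 1 states:
  m0 = 0 + 0 + 0\{b} ⊢ ∅
Q's transition system — 2 states:
  n0 = a.(0 + 0 + 0\{b}) ⊢ —a→ n1
  n1 = 0 + 0 + 0\{b} ⊢ ∅
Partition-refinement fixed point:
  B0 = {m0, n1}
  B1 = {n0}
m0 ∈ B0, n0 ∈ B1 → different blocks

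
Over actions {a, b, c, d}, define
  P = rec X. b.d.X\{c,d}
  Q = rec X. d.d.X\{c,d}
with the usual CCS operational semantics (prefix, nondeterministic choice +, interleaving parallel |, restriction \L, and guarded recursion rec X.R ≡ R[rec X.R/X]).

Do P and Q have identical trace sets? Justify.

trace-distinct — witness ⟨b⟩

P's transition system — 4 states:
  m0 = rec X. b.d.X\{c,d} | =b=> m1
  m1 = d.(rec X. b.d.X\{c,d})\{c,d} | =d=> m2
  m2 = (rec X. b.d.X\{c,d})\{c,d} | =b=> m3
  m3 = (d.(rec X. b.d.X\{c,d})\{c,d})\{c,d} | ∅
Q's transition system — 3 states:
  n0 = rec X. d.d.X\{c,d} | =d=> n1
  n1 = d.(rec X. d.d.X\{c,d})\{c,d} | =d=> n2
  n2 = (rec X. d.d.X\{c,d})\{c,d} | ∅
Trace ⟨b⟩ through P, begin at {m0}:
  after b @ step 1: {m1}
  — P admits the full trace.
Trace ⟨b⟩ through Q, begin at {n0}:
  after b @ step 1: no successor for Q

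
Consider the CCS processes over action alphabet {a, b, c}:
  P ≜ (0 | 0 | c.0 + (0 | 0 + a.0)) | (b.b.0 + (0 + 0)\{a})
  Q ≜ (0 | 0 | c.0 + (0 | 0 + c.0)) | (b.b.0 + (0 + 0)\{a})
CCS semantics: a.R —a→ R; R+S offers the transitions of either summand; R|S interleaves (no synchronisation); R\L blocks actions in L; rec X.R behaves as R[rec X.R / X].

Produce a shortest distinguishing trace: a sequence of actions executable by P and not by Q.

a

Reachable graph of P (9 states):
  u0 = (0 | 0 | c.0 + (0 | 0 + a.0)) | (b.b.0 + (0 + 0)\{a}) → —a→ u1, —b→ u2, —c→ u3
  u1 = 0 | (b.b.0 + (0 + 0)\{a}) → —b→ u4
  u2 = (0 | 0 | c.0 + (0 | 0 + a.0)) | b.0 → —a→ u4, —b→ u5, —c→ u6
  u3 = 0 | 0 | 0 | (b.b.0 + (0 + 0)\{a}) → —b→ u6
  u4 = 0 | b.0 → —b→ u7
  u5 = (0 | 0 | c.0 + (0 | 0 + a.0)) | 0 → —a→ u7, —c→ u8
  u6 = 0 | 0 | 0 | b.0 → —b→ u8
  u7 = 0 | 0 → (no moves)
  u8 = 0 | 0 | 0 | 0 → (no moves)
Reachable graph of Q (9 states):
  v0 = (0 | 0 | c.0 + (0 | 0 + c.0)) | (b.b.0 + (0 + 0)\{a}) → —b→ v1, —c→ v2, —c→ v3
  v1 = (0 | 0 | c.0 + (0 | 0 + c.0)) | b.0 → —b→ v4, —c→ v5, —c→ v6
  v2 = 0 | (b.b.0 + (0 + 0)\{a}) → —b→ v6
  v3 = 0 | 0 | 0 | (b.b.0 + (0 + 0)\{a}) → —b→ v5
  v4 = (0 | 0 | c.0 + (0 | 0 + c.0)) | 0 → —c→ v7, —c→ v8
  v5 = 0 | 0 | 0 | b.0 → —b→ v8
  v6 = 0 | b.0 → —b→ v7
  v7 = 0 | 0 → (no moves)
  v8 = 0 | 0 | 0 | 0 → (no moves)
Executing a from P (initial set {u0}):
  [1] a ⇒ {u1}
  — P admits the full trace.
Executing a from Q (initial set {v0}):
  [1] a ⇒ ∅ (Q stuck)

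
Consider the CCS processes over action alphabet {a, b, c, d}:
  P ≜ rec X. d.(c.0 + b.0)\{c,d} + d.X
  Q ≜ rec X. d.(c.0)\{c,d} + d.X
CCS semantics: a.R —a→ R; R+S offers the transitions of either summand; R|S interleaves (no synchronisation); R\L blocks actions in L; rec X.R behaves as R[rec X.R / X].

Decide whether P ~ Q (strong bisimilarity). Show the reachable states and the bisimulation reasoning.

P's transition system — 3 states:
  s0 = rec X. d.(c.0 + b.0)\{c,d} + d.X ⊢ ··d··> s0, ··d··> s1
  s1 = (c.0 + b.0)\{c,d} ⊢ ··b··> s2
  s2 = 0\{c,d} ⊢ stopped
Q's transition system — 2 states:
  t0 = rec X. d.(c.0)\{c,d} + d.X ⊢ ··d··> t0, ··d··> t1
  t1 = (c.0)\{c,d} ⊢ stopped
Bisimilarity quotient blocks:
  B0 = {s0}
  B1 = {s1}
  B2 = {s2, t1}
  B3 = {t0}
s0 ∈ B0, t0 ∈ B3 → different blocks

NO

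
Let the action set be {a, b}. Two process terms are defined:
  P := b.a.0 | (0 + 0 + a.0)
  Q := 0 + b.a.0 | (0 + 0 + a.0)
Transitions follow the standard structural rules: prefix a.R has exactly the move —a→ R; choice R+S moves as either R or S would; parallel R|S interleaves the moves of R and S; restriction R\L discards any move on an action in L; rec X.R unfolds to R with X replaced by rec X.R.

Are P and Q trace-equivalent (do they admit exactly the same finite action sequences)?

trace-equivalent

Reachable graph of P (6 states):
  m0 = b.a.0 | (0 + 0 + a.0) has moves —a→ m1, —b→ m2
  m1 = b.a.0 | 0 has moves —b→ m3
  m2 = a.0 | (0 + 0 + a.0) has moves —a→ m3, —a→ m4
  m3 = a.0 | 0 has moves —a→ m5
  m4 = 0 | (0 + 0 + a.0) has moves —a→ m5
  m5 = 0 | 0 has moves ·
Reachable graph of Q (6 states):
  n0 = 0 + b.a.0 | (0 + 0 + a.0) has moves —a→ n1, —b→ n2
  n1 = b.a.0 | 0 has moves —b→ n3
  n2 = a.0 | (0 + 0 + a.0) has moves —a→ n3, —a→ n4
  n3 = a.0 | 0 has moves —a→ n5
  n4 = 0 | (0 + 0 + a.0) has moves —a→ n5
  n5 = 0 | 0 has moves ·
Partition-refinement fixed point:
  B0 = {m0, n0}
  B1 = {m1, n1}
  B2 = {m3, m4, n3, n4}
  B3 = {m5, n5}
  B4 = {m2, n2}
m0 ∈ B0, n0 ∈ B0 → same block
Bisimilar ⇒ trace-equivalent.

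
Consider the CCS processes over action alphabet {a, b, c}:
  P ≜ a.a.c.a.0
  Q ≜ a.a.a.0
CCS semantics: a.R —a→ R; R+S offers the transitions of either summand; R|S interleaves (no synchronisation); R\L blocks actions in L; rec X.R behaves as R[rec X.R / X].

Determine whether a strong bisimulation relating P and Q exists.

LTS(P): 5 reachable states
  s0 = a.a.c.a.0 ⊢ =a=> s1
  s1 = a.c.a.0 ⊢ =a=> s2
  s2 = c.a.0 ⊢ =c=> s3
  s3 = a.0 ⊢ =a=> s4
  s4 = 0 ⊢ ·
LTS(Q): 4 reachable states
  t0 = a.a.a.0 ⊢ =a=> t1
  t1 = a.a.0 ⊢ =a=> t2
  t2 = a.0 ⊢ =a=> t3
  t3 = 0 ⊢ ·
Partition-refinement fixed point:
  B0 = {s0}
  B1 = {s1}
  B2 = {s2}
  B3 = {s3, t2}
  B4 = {s4, t3}
  B5 = {t0}
  B6 = {t1}
s0 ∈ B0, t0 ∈ B5 → different blocks

P ≁ Q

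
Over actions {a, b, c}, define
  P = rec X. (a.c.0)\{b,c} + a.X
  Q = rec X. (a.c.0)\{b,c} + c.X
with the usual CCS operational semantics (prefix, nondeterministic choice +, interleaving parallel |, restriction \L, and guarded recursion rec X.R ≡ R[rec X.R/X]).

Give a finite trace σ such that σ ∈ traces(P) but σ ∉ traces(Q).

LTS(P): 2 reachable states
  u0 = rec X. (a.c.0)\{b,c} + a.X has moves -a-> u0, -a-> u1
  u1 = (c.0)\{b,c} has moves stopped
LTS(Q): 2 reachable states
  v0 = rec X. (a.c.0)\{b,c} + c.X has moves -a-> v1, -c-> v0
  v1 = (c.0)\{b,c} has moves stopped
Trace ⟨aa⟩ through P, begin at {u0}:
  after a @ step 1: {u0, u1}
  after a @ step 2: {u0, u1}
  P completes σ.
Trace ⟨aa⟩ through Q, begin at {v0}:
  after a @ step 1: {v1}
  after a @ step 2: no successor for Q

aa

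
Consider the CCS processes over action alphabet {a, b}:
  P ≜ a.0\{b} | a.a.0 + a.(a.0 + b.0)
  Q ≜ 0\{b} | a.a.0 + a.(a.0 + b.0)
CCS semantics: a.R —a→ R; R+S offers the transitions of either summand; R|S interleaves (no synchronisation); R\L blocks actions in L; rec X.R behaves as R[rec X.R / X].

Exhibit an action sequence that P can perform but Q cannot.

P's transition system — 8 states:
  s0 = a.0\{b} | a.a.0 + a.(a.0 + b.0) → ··a··> s1, ··a··> s2, ··a··> s3
  s1 = 0\{b} | a.a.0 → ··a··> s4
  s2 = a.0 + b.0 → ··a··> s5, ··b··> s5
  s3 = a.0\{b} | a.0 → ··a··> s4, ··a··> s6
  s4 = 0\{b} | a.0 → ··a··> s7
  s5 = 0 → (no moves)
  s6 = a.0\{b} | 0 → ··a··> s7
  s7 = 0\{b} | 0 → (no moves)
Q's transition system — 5 states:
  t0 = 0\{b} | a.a.0 + a.(a.0 + b.0) → ··a··> t1, ··a··> t2
  t1 = 0\{b} | a.0 → ··a··> t3
  t2 = a.0 + b.0 → ··a··> t4, ··b··> t4
  t3 = 0\{b} | 0 → (no moves)
  t4 = 0 → (no moves)
Executing aaa from P (initial set {s0}):
  [1] a ⇒ {s1, s2, s3}
  [2] a ⇒ {s4, s5, s6}
  [3] a ⇒ {s7}
  P completes σ.
Executing aaa from Q (initial set {t0}):
  [1] a ⇒ {t1, t2}
  [2] a ⇒ {t3, t4}
  [3] a ⇒ no successor for Q

aaa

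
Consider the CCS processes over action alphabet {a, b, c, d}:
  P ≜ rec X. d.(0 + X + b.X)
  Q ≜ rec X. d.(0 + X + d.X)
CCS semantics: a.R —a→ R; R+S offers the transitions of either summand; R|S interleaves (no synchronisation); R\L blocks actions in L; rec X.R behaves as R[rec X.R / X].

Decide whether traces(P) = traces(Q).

Reachable graph of P (2 states):
  u0 = rec X. d.(0 + X + b.X) → ··d··> u1
  u1 = 0 + (rec X. d.(0 + X + b.X)) + b.(rec X. d.(0 + X + b.X)) → ··b··> u0, ··d··> u1
Reachable graph of Q (2 states):
  v0 = rec X. d.(0 + X + d.X) → ··d··> v1
  v1 = 0 + (rec X. d.(0 + X + d.X)) + d.(rec X. d.(0 + X + d.X)) → ··d··> v0, ··d··> v1
Trace ⟨db⟩ through P, begin at {u0}:
  step 1 (d): {u1}
  step 2 (b): {u0}
  P completes σ.
Trace ⟨db⟩ through Q, begin at {v0}:
  step 1 (d): {v1}
  step 2 (b): ∅  — Q cannot continue

trace-distinct — witness ⟨db⟩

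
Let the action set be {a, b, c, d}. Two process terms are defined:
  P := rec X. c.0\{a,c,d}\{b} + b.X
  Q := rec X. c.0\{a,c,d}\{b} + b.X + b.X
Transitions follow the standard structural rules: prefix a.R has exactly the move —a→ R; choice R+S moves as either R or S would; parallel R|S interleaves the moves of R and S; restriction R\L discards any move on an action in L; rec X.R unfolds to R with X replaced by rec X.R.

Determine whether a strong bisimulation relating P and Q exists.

LTS(P): 2 reachable states
  s0 = rec X. c.0\{a,c,d}\{b} + b.X :: —b→ s0, —c→ s1
  s1 = 0\{a,c,d}\{b} :: (no moves)
LTS(Q): 2 reachable states
  t0 = rec X. c.0\{a,c,d}\{b} + b.X + b.X :: —b→ t0, —c→ t1
  t1 = 0\{a,c,d}\{b} :: (no moves)
Bisimilarity quotient blocks:
  B0 = {s0, t0}
  B1 = {s1, t1}
s0 ∈ B0, t0 ∈ B0 → same block

YES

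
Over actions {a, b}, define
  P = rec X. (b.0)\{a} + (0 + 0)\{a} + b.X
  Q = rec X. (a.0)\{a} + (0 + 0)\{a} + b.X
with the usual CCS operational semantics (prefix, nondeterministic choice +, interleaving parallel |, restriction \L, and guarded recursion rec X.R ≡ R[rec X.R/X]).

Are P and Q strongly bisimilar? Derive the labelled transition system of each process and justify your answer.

P ≁ Q

LTS(P): 2 reachable states
  p0 = rec X. (b.0)\{a} + (0 + 0)\{a} + b.X → -b-> p0, -b-> p1
  p1 = 0\{a} → (no moves)
LTS(Q): 1 reachable states
  q0 = rec X. (a.0)\{a} + (0 + 0)\{a} + b.X → -b-> q0
Coarsest stable partition (strong bisimilarity classes):
  B0 = {p0}
  B1 = {p1}
  B2 = {q0}
p0 ∈ B0, q0 ∈ B2 → different blocks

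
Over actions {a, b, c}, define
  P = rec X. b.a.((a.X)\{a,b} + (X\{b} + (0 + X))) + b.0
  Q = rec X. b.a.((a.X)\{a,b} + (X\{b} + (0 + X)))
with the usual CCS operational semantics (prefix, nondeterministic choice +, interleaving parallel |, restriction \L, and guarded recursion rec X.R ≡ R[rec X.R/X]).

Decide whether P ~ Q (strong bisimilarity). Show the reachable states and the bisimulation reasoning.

P ≁ Q

Reachable graph of P (4 states):
  s0 = rec X. b.a.((a.X)\{a,b} + (X\{b} + (0 + X))) + b.0 → =b=> s1, =b=> s2
  s1 = 0 → deadlocked
  s2 = a.((a.(rec X. b.a.((a.X)\{a,b} + (X\{b} + (0 + X))) + b.0))\{a,b} + ((rec X. b.a.((a.X)\{a,b} + (X\{b} + (0 + X))) + b.0)\{b} + (0 + (rec X. b.a.((a.X)\{a,b} + (X\{b} + (0 + X))) + b.0)))) → =a=> s3
  s3 = (a.(rec X. b.a.((a.X)\{a,b} + (X\{b} + (0 + X))) + b.0))\{a,b} + ((rec X. b.a.((a.X)\{a,b} + (X\{b} + (0 + X))) + b.0)\{b} + (0 + (rec X. b.a.((a.X)\{a,b} + (X\{b} + (0 + X))) + b.0))) → =b=> s1, =b=> s2
Reachable graph of Q (3 states):
  t0 = rec X. b.a.((a.X)\{a,b} + (X\{b} + (0 + X))) → =b=> t1
  t1 = a.((a.(rec X. b.a.((a.X)\{a,b} + (X\{b} + (0 + X)))))\{a,b} + ((rec X. b.a.((a.X)\{a,b} + (X\{b} + (0 + X))))\{b} + (0 + (rec X. b.a.((a.X)\{a,b} + (X\{b} + (0 + X))))))) → =a=> t2
  t2 = (a.(rec X. b.a.((a.X)\{a,b} + (X\{b} + (0 + X)))))\{a,b} + ((rec X. b.a.((a.X)\{a,b} + (X\{b} + (0 + X))))\{b} + (0 + (rec X. b.a.((a.X)\{a,b} + (X\{b} + (0 + X)))))) → =b=> t1
Coarsest stable partition (strong bisimilarity classes):
  B0 = {s0, s3}
  B1 = {s2}
  B2 = {s1}
  B3 = {t0, t2}
  B4 = {t1}
s0 ∈ B0, t0 ∈ B3 → different blocks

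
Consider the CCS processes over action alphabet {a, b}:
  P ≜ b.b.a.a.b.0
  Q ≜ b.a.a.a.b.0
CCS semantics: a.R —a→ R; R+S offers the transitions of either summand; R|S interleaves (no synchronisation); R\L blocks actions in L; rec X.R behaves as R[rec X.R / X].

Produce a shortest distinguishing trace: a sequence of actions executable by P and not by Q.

bb

P's transition system — 6 states:
  p0 = b.b.a.a.b.0 :: —b→ p1
  p1 = b.a.a.b.0 :: —b→ p2
  p2 = a.a.b.0 :: —a→ p3
  p3 = a.b.0 :: —a→ p4
  p4 = b.0 :: —b→ p5
  p5 = 0 :: ∅
Q's transition system — 6 states:
  q0 = b.a.a.a.b.0 :: —b→ q1
  q1 = a.a.a.b.0 :: —a→ q2
  q2 = a.a.b.0 :: —a→ q3
  q3 = a.b.0 :: —a→ q4
  q4 = b.0 :: —b→ q5
  q5 = 0 :: ∅
Executing bb from P (initial set {p0}):
  [1] b ⇒ {p1}
  [2] b ⇒ {p2}
  P completes σ.
Executing bb from Q (initial set {q0}):
  [1] b ⇒ {q1}
  [2] b ⇒ ∅ (Q stuck)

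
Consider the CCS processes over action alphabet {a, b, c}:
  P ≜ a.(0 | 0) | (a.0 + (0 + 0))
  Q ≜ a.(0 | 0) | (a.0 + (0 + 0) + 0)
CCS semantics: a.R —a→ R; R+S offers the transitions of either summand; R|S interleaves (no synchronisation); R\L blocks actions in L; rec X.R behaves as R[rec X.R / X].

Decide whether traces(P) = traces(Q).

YES

Reachable graph of P (4 states):
  m0 = a.(0 | 0) | (a.0 + (0 + 0)) | —a→ m1, —a→ m2
  m1 = 0 | 0 | (a.0 + (0 + 0)) | —a→ m3
  m2 = a.(0 | 0) | 0 | —a→ m3
  m3 = 0 | 0 | 0 | (no moves)
Reachable graph of Q (4 states):
  n0 = a.(0 | 0) | (a.0 + (0 + 0) + 0) | —a→ n1, —a→ n2
  n1 = 0 | 0 | (a.0 + (0 + 0) + 0) | —a→ n3
  n2 = a.(0 | 0) | 0 | —a→ n3
  n3 = 0 | 0 | 0 | (no moves)
Partition-refinement fixed point:
  B0 = {m0, n0}
  B1 = {m1, m2, n1, n2}
  B2 = {m3, n3}
m0 ∈ B0, n0 ∈ B0 → same block
Bisimilar ⇒ trace-equivalent.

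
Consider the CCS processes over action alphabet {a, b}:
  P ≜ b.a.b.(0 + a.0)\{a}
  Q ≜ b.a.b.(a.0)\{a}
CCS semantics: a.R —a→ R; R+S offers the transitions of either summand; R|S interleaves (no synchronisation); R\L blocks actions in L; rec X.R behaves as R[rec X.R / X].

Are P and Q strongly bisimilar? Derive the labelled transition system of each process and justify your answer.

bisimilar

P's transition system — 4 states:
  p0 = b.a.b.(0 + a.0)\{a} → -b-> p1
  p1 = a.b.(0 + a.0)\{a} → -a-> p2
  p2 = b.(0 + a.0)\{a} → -b-> p3
  p3 = (0 + a.0)\{a} → ∅
Q's transition system — 4 states:
  q0 = b.a.b.(a.0)\{a} → -b-> q1
  q1 = a.b.(a.0)\{a} → -a-> q2
  q2 = b.(a.0)\{a} → -b-> q3
  q3 = (a.0)\{a} → ∅
Partition-refinement fixed point:
  B0 = {p0, q0}
  B1 = {p1, q1}
  B2 = {p2, q2}
  B3 = {p3, q3}
p0 ∈ B0, q0 ∈ B0 → same block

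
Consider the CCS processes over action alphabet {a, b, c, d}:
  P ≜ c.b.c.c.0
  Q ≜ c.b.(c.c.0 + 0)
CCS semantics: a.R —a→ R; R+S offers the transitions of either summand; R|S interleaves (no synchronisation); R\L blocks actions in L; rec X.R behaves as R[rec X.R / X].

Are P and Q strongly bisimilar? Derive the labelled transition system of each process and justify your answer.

bisimilar

Reachable graph of P (5 states):
  m0 = c.b.c.c.0 has moves -c-> m1
  m1 = b.c.c.0 has moves -b-> m2
  m2 = c.c.0 has moves -c-> m3
  m3 = c.0 has moves -c-> m4
  m4 = 0 has moves (no moves)
Reachable graph of Q (5 states):
  n0 = c.b.(c.c.0 + 0) has moves -c-> n1
  n1 = b.(c.c.0 + 0) has moves -b-> n2
  n2 = c.c.0 + 0 has moves -c-> n3
  n3 = c.0 has moves -c-> n4
  n4 = 0 has moves (no moves)
Partition-refinement fixed point:
  B0 = {m0, n0}
  B1 = {m1, n1}
  B2 = {m2, n2}
  B3 = {m3, n3}
  B4 = {m4, n4}
m0 ∈ B0, n0 ∈ B0 → same block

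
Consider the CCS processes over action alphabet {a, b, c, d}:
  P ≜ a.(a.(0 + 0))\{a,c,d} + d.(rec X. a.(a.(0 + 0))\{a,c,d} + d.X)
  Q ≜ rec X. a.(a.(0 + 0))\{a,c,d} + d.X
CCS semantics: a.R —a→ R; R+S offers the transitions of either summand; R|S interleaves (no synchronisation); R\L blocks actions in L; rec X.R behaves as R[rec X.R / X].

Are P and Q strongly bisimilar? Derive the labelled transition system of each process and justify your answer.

LTS(P): 3 reachable states
  s0 = a.(a.(0 + 0))\{a,c,d} + d.(rec X. a.(a.(0 + 0))\{a,c,d} + d.X) ⊢ -a-> s1, -d-> s2
  s1 = (a.(0 + 0))\{a,c,d} ⊢ ∅
  s2 = rec X. a.(a.(0 + 0))\{a,c,d} + d.X ⊢ -a-> s1, -d-> s2
LTS(Q): 2 reachable states
  t0 = rec X. a.(a.(0 + 0))\{a,c,d} + d.X ⊢ -a-> t1, -d-> t0
  t1 = (a.(0 + 0))\{a,c,d} ⊢ ∅
Bisimilarity quotient blocks:
  B0 = {s0, s2, t0}
  B1 = {s1, t1}
s0 ∈ B0, t0 ∈ B0 → same block

bisimilar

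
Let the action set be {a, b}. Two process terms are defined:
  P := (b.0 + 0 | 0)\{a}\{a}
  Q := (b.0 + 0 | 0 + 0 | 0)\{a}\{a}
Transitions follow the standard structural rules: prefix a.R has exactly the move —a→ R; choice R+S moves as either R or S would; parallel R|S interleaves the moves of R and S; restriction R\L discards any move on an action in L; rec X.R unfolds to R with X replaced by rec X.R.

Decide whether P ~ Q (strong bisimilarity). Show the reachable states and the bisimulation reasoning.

Reachable graph of P (2 states):
  p0 = (b.0 + 0 | 0)\{a}\{a} ⊢ =b=> p1
  p1 = 0\{a}\{a} ⊢ (no moves)
Reachable graph of Q (2 states):
  q0 = (b.0 + 0 | 0 + 0 | 0)\{a}\{a} ⊢ =b=> q1
  q1 = 0\{a}\{a} ⊢ (no moves)
Coarsest stable partition (strong bisimilarity classes):
  B0 = {p0, q0}
  B1 = {p1, q1}
p0 ∈ B0, q0 ∈ B0 → same block

P ~ Q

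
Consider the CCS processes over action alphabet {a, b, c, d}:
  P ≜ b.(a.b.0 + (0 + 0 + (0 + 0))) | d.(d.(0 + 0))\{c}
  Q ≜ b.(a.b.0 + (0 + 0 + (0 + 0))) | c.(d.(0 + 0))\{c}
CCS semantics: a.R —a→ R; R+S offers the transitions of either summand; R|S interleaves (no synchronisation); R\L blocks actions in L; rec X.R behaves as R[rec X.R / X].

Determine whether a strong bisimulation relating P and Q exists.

P's transition system — 12 states:
  m0 = b.(a.b.0 + (0 + 0 + (0 + 0))) | d.(d.(0 + 0))\{c} | --b--▸ m1, --d--▸ m2
  m1 = (a.b.0 + (0 + 0 + (0 + 0))) | d.(d.(0 + 0))\{c} | --a--▸ m3, --d--▸ m4
  m2 = b.(a.b.0 + (0 + 0 + (0 + 0))) | (d.(0 + 0))\{c} | --b--▸ m4, --d--▸ m5
  m3 = b.0 | d.(d.(0 + 0))\{c} | --b--▸ m6, --d--▸ m7
  m4 = (a.b.0 + (0 + 0 + (0 + 0))) | (d.(0 + 0))\{c} | --a--▸ m7, --d--▸ m8
  m5 = b.(a.b.0 + (0 + 0 + (0 + 0))) | (0 + 0)\{c} | --b--▸ m8
  m6 = 0 | d.(d.(0 + 0))\{c} | --d--▸ m9
  m7 = b.0 | (d.(0 + 0))\{c} | --b--▸ m9, --d--▸ m10
  m8 = (a.b.0 + (0 + 0 + (0 + 0))) | (0 + 0)\{c} | --a--▸ m10
  m9 = 0 | (d.(0 + 0))\{c} | --d--▸ m11
  m10 = b.0 | (0 + 0)\{c} | --b--▸ m11
  m11 = 0 | (0 + 0)\{c} | ·
Q's transition system — 12 states:
  n0 = b.(a.b.0 + (0 + 0 + (0 + 0))) | c.(d.(0 + 0))\{c} | --b--▸ n1, --c--▸ n2
  n1 = (a.b.0 + (0 + 0 + (0 + 0))) | c.(d.(0 + 0))\{c} | --a--▸ n3, --c--▸ n4
  n2 = b.(a.b.0 + (0 + 0 + (0 + 0))) | (d.(0 + 0))\{c} | --b--▸ n4, --d--▸ n5
  n3 = b.0 | c.(d.(0 + 0))\{c} | --b--▸ n6, --c--▸ n7
  n4 = (a.b.0 + (0 + 0 + (0 + 0))) | (d.(0 + 0))\{c} | --a--▸ n7, --d--▸ n8
  n5 = b.(a.b.0 + (0 + 0 + (0 + 0))) | (0 + 0)\{c} | --b--▸ n8
  n6 = 0 | c.(d.(0 + 0))\{c} | --c--▸ n9
  n7 = b.0 | (d.(0 + 0))\{c} | --b--▸ n9, --d--▸ n10
  n8 = (a.b.0 + (0 + 0 + (0 + 0))) | (0 + 0)\{c} | --a--▸ n10
  n9 = 0 | (d.(0 + 0))\{c} | --d--▸ n11
  n10 = b.0 | (0 + 0)\{c} | --b--▸ n11
  n11 = 0 | (0 + 0)\{c} | ·
Coarsest stable partition (strong bisimilarity classes):
  B0 = {m0}
  B1 = {m1}
  B2 = {m4, n4}
  B3 = {m7, n7}
  B4 = {m10, n10}
  B5 = {m11, n11}
  B6 = {m9, n9}
  B7 = {m8, n8}
  B8 = {m3}
  B9 = {m6}
  B10 = {m2, n2}
  B11 = {m5, n5}
  B12 = {n0}
  B13 = {n1}
  B14 = {n3}
  B15 = {n6}
m0 ∈ B0, n0 ∈ B12 → different blocks

not bisimilar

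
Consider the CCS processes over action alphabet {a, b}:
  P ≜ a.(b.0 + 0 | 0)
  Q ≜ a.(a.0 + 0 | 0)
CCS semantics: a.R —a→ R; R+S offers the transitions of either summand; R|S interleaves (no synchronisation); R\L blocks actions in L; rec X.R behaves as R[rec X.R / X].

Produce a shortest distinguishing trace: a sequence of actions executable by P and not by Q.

ab

P's transition system — 3 states:
  s0 = a.(b.0 + 0 | 0) → =a=> s1
  s1 = b.0 + 0 | 0 → =b=> s2
  s2 = 0 → stopped
Q's transition system — 3 states:
  t0 = a.(a.0 + 0 | 0) → =a=> t1
  t1 = a.0 + 0 | 0 → =a=> t2
  t2 = 0 → stopped
Trace ⟨ab⟩ through P, begin at {s0}:
  step 1 (a): {s1}
  step 2 (b): {s2}
  ✓ P
Trace ⟨ab⟩ through Q, begin at {t0}:
  step 1 (a): {t1}
  step 2 (b): ∅  — Q cannot continue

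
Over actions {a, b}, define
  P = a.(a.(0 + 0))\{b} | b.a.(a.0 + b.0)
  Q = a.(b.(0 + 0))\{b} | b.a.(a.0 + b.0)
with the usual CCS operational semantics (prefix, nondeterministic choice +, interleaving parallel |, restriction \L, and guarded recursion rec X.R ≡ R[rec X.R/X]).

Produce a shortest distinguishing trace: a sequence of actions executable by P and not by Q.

aa

P's transition system — 12 states:
  m0 = a.(a.(0 + 0))\{b} | b.a.(a.0 + b.0) :: =a=> m1, =b=> m2
  m1 = (a.(0 + 0))\{b} | b.a.(a.0 + b.0) :: =a=> m3, =b=> m4
  m2 = a.(a.(0 + 0))\{b} | a.(a.0 + b.0) :: =a=> m4, =a=> m5
  m3 = (0 + 0)\{b} | b.a.(a.0 + b.0) :: =b=> m6
  m4 = (a.(0 + 0))\{b} | a.(a.0 + b.0) :: =a=> m6, =a=> m7
  m5 = a.(a.(0 + 0))\{b} | (a.0 + b.0) :: =a=> m7, =a=> m8, =b=> m8
  m6 = (0 + 0)\{b} | a.(a.0 + b.0) :: =a=> m9
  m7 = (a.(0 + 0))\{b} | (a.0 + b.0) :: =a=> m10, =a=> m9, =b=> m10
  m8 = a.(a.(0 + 0))\{b} | 0 :: =a=> m10
  m9 = (0 + 0)\{b} | (a.0 + b.0) :: =a=> m11, =b=> m11
  m10 = (a.(0 + 0))\{b} | 0 :: =a=> m11
  m11 = (0 + 0)\{b} | 0 :: stopped
Q's transition system — 8 states:
  n0 = a.(b.(0 + 0))\{b} | b.a.(a.0 + b.0) :: =a=> n1, =b=> n2
  n1 = (b.(0 + 0))\{b} | b.a.(a.0 + b.0) :: =b=> n3
  n2 = a.(b.(0 + 0))\{b} | a.(a.0 + b.0) :: =a=> n3, =a=> n4
  n3 = (b.(0 + 0))\{b} | a.(a.0 + b.0) :: =a=> n5
  n4 = a.(b.(0 + 0))\{b} | (a.0 + b.0) :: =a=> n5, =a=> n6, =b=> n6
  n5 = (b.(0 + 0))\{b} | (a.0 + b.0) :: =a=> n7, =b=> n7
  n6 = a.(b.(0 + 0))\{b} | 0 :: =a=> n7
  n7 = (b.(0 + 0))\{b} | 0 :: stopped
Executing aa from P (initial set {m0}):
  [1] a ⇒ {m1}
  [2] a ⇒ {m3}
  P completes σ.
Executing aa from Q (initial set {n0}):
  [1] a ⇒ {n1}
  [2] a ⇒ ∅  — Q cannot continue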